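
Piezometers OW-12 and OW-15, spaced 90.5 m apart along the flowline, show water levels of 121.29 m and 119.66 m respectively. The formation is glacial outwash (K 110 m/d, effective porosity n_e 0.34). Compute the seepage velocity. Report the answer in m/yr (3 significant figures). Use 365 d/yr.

Hydraulic gradient i = (121.29 − 119.66) / 90.5 = 1.63 / 90.5 = 0.01801
Specific discharge q = 110 × 0.01801 = 1.981 m/d
v_s = q/n_e = 1.981/0.34 = 5.827 m/d
   = 5.827 × 365 = 2130 m/yr

2130 m/yr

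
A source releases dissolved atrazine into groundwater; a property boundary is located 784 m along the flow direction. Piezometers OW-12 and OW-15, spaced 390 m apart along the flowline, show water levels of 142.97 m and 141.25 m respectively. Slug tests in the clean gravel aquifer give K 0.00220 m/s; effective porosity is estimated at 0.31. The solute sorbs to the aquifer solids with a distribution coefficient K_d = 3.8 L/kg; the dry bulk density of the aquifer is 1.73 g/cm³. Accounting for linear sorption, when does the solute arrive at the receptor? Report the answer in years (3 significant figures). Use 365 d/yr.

Hydraulic gradient i = (142.97 − 141.25) / 390 = 1.72 / 390 = 0.004410
K = 0.00220 m/s × 86400 s/d = 190.1 m/d
Specific discharge q = 190.1 × 0.004410 = 0.8383 m/d
v_s = q/n_e = 0.8383/0.31 = 2.704 m/d
Retardation R = 1 + ρ_b·K_d/n = 1 + 1.73×3.8/0.31 = 22.21
Contaminant velocity v_c = v/R = 2.704/22.21 = 0.1218 m/d
t = L/v_c = 784/0.1218 = 6438 d
   = 6438/365 = 17.6 yr

17.6 years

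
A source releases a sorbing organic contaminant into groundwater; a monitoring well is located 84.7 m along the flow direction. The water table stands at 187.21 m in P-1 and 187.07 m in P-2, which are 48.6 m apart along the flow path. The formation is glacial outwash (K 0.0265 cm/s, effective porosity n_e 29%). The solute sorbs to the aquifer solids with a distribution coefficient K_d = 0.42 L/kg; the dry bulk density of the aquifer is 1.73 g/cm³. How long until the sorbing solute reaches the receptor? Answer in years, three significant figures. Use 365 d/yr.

3.58 years

Hydraulic gradient i = (187.21 − 187.07) / 48.6 = 0.14 / 48.6 = 0.002881
K = 0.0265 cm/s × 864 = 22.90 m/d
Darcy flux q = K·i = 22.90 × 0.002881 = 0.06596 m/d
v_s = q/n_e = 0.06596/0.29 = 0.2274 m/d
Retardation R = 1 + ρ_b·K_d/n = 1 + 1.73×0.42/0.29 = 3.506
Contaminant velocity v_c = v/R = 0.2274/3.506 = 0.06488 m/d
t = L/v_c = 84.7/0.06488 = 1306 d
   = 1306/365 = 3.58 yr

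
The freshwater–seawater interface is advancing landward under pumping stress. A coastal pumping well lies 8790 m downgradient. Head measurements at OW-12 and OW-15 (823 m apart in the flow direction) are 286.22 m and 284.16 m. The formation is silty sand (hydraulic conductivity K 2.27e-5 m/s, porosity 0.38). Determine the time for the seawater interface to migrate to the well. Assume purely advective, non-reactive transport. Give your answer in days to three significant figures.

Hydraulic gradient i = (286.22 − 284.16) / 823 = 2.06 / 823 = 0.002503
K = 2.27e-5 m/s × 86400 s/d = 1.961 m/d
Specific discharge q = 1.961 × 0.002503 = 0.004909 m/d
Average linear velocity = 0.004909 / 0.38 = 0.01292 m/d
t = L / v = 8790 / 0.01292 = 680400 d

680000 days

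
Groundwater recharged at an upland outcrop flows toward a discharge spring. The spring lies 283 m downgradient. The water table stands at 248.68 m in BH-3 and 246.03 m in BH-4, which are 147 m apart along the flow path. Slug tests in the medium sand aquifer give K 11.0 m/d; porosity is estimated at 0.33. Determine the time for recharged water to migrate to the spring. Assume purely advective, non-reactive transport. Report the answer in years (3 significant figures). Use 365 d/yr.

Hydraulic gradient i = (248.68 − 246.03) / 147 = 2.65 / 147 = 0.01803
q = Ki = 11.0 × 0.01803 = 0.1983 m/d
Average linear velocity = 0.1983 / 0.33 = 0.6009 m/d
t = L / v = 283 / 0.6009 = 471.0 d
   = 471.0 / 365 = 1.29 yr

1.29 years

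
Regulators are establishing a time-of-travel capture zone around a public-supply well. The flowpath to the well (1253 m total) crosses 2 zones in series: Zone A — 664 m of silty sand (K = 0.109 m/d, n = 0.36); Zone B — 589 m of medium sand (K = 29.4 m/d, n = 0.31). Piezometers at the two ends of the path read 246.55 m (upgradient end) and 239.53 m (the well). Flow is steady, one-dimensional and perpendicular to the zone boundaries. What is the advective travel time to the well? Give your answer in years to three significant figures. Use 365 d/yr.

Total head drop ΔH = 246.55 − 239.53 = 7.02 m
Steady 1-D flow in series ⇒ the Darcy flux q is identical in every zone and the zone head losses add (resistances L/K in series).
Σ(L/K) = 664/0.109 + 589/29.4 = 6092 + 20.03 = 6112 d
q = ΔH / Σ(L/K) = 7.02 / 6112 = 0.001149 m/d (same in every zone)
Zone A: v = q/n = 0.001149/0.36 = 0.003191 m/d → t_A = 664/0.003191 = 208100 d
Zone B: v = q/n = 0.001149/0.31 = 0.003705 m/d → t_B = 589/0.003705 = 159000 d
Total t = 208100 + 159000 = 367100 d
   = 367100 / 365 = 1010 yr

1010 years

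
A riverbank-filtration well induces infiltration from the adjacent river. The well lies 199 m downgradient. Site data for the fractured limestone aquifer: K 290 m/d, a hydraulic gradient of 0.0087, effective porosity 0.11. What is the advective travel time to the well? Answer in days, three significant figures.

8.68 days

q = Ki = 290 × 0.0087 = 2.523 m/d
Average linear velocity = 2.523 / 0.11 = 22.94 m/d
t = L / v = 199 / 22.94 = 8.676 d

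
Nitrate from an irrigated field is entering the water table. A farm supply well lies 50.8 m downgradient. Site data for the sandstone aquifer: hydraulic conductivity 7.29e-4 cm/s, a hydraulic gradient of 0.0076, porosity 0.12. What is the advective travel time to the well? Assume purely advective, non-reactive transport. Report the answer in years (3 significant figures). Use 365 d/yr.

K = 7.29e-4 cm/s × 864 = 0.6299 m/d
Specific discharge q = 0.6299 × 0.0076 = 0.004787 m/d
v = Ki/n = 0.6299·0.0076/0.12 = 0.03989 m/d
t = L / v = 50.8 / 0.03989 = 1273 d
   = 1273 / 365 = 3.49 yr

3.49 years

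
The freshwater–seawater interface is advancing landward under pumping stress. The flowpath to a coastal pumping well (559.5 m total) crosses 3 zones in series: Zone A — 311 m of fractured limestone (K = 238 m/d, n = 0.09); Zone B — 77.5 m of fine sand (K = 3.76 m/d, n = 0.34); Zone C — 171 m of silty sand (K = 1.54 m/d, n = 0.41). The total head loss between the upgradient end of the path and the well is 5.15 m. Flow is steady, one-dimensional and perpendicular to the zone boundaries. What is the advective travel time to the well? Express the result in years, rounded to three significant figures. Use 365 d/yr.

8.80 years

Steady 1-D flow in series ⇒ the Darcy flux q is identical in every zone and the zone head losses add (resistances L/K in series).
Σ(L/K) = 311/238 + 77.5/3.76 + 171/1.54 = 1.307 + 20.61 + 111.0 = 133.0 d
q = ΔH / Σ(L/K) = 5.15 / 133.0 = 0.03873 m/d (same in every zone)
Zone A: v = q/n = 0.03873/0.09 = 0.4304 m/d → t_A = 311/0.4304 = 722.6 d
Zone B: v = q/n = 0.03873/0.34 = 0.1139 m/d → t_B = 77.5/0.1139 = 680.3 d
Zone C: v = q/n = 0.03873/0.41 = 0.09447 m/d → t_C = 171/0.09447 = 1810 d
Total t = 722.6 + 680.3 + 1810 = 3213 d
   = 3213 / 365 = 8.80 yr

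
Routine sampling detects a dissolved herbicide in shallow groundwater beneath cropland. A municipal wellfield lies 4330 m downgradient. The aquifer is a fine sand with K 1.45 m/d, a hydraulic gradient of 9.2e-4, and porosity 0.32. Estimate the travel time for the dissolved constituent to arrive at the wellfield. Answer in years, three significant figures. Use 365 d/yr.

2850 years

Darcy flux q = K·i = 1.45 × 9.2e-4 = 0.001334 m/d
Average linear velocity = 0.001334 / 0.32 = 0.004169 m/d
t = L / v = 4330 / 0.004169 = 1.039e6 d
   = 1.039e6 / 365 = 2850 yr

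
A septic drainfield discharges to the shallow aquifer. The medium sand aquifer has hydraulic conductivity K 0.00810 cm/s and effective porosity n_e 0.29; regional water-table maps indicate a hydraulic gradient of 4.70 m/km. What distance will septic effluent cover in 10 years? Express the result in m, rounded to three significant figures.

K = 0.00810 cm/s × 864 = 6.998 m/d
Specific discharge q = 6.998 × 0.0047 = 0.03289 m/d
v = Ki/n = 6.998·0.0047/0.29 = 0.1134 m/d
T = 10 yr × 365 = 3650 d
L = v × T = 0.1134 × 3650 = 414.0 m

414 m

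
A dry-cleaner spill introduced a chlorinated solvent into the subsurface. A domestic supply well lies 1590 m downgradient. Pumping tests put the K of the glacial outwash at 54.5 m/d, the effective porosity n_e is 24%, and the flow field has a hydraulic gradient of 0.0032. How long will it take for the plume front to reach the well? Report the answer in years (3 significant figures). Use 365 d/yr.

Specific discharge q = 54.5 × 0.0032 = 0.1744 m/d
v_s = q/n_e = 0.1744/0.24 = 0.7267 m/d
t = L / v = 1590 / 0.7267 = 2188 d
   = 2188 / 365 = 5.99 yr

5.99 years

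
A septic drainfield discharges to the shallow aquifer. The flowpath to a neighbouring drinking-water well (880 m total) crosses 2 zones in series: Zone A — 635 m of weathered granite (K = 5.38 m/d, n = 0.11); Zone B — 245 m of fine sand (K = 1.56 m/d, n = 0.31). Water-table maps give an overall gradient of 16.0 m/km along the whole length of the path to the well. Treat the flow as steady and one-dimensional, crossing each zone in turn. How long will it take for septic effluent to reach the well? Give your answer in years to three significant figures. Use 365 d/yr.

Steady 1-D flow in series ⇒ the Darcy flux q is identical in every zone and the zone head losses add (resistances L/K in series).
Σ(L/K) = 635/5.38 + 245/1.56 = 118.0 + 157.1 = 275.1 d
K_eq = L_total / Σ(L/K) = 880 / 275.1 = 3.199 m/d
q = K_eq · i = 3.199 × 0.016 = 0.05118 m/d (same in every zone)
Zone A: v = q/n = 0.05118/0.11 = 0.4653 m/d → t_A = 635/0.4653 = 1365 d
Zone B: v = q/n = 0.05118/0.31 = 0.1651 m/d → t_B = 245/0.1651 = 1484 d
Total t = 1365 + 1484 = 2848 d
   = 2848 / 365 = 7.80 yr

7.80 years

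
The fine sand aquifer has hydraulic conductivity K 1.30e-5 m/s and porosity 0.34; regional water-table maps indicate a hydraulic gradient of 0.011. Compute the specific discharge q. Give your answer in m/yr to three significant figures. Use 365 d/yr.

4.51 m/yr

K = 1.30e-5 m/s × 86400 s/d = 1.123 m/d
Specific discharge q = 1.123 × 0.011 = 0.01236 m/d
   = 0.01236 × 365 = 4.51 m/yr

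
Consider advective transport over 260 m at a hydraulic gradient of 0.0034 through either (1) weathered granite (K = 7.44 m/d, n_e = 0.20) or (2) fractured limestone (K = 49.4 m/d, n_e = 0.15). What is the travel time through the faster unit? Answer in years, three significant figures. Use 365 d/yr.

0.636 years

Unit 1 (weathered granite): v = 7.44×0.0034/0.20 = 0.1265 m/d, t = 260/0.1265 = 2056 d
Unit 2 (fractured limestone): v = 49.4×0.0034/0.15 = 1.120 m/d, t = 260/1.120 = 232.2 d
Faster: 232.2 d / 365 = 0.636 yr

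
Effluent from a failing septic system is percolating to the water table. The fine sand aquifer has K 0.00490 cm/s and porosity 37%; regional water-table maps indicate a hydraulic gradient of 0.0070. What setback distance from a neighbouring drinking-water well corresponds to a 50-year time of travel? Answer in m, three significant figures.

1460 m

K = 0.00490 cm/s × 864 = 4.234 m/d
Specific discharge q = 4.234 × 0.0070 = 0.02964 m/d
v = Ki/n = 4.234·0.0070/0.37 = 0.08010 m/d
T = 50 yr × 365 = 18250 d
L = v × T = 0.08010 × 18250 = 1462 m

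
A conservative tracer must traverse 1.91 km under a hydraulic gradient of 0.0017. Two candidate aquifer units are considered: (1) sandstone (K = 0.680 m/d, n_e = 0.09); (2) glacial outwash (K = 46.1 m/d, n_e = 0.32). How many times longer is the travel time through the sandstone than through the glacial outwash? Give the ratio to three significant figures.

Unit 1 (sandstone): v = 0.680×0.0017/0.09 = 0.01284 m/d, t = 1910/0.01284 = 148700 d
Unit 2 (glacial outwash): v = 46.1×0.0017/0.32 = 0.2449 m/d, t = 1910/0.2449 = 7799 d
t(sandstone) / t(glacial outwash) = 148700/7799 = 19.1

19.1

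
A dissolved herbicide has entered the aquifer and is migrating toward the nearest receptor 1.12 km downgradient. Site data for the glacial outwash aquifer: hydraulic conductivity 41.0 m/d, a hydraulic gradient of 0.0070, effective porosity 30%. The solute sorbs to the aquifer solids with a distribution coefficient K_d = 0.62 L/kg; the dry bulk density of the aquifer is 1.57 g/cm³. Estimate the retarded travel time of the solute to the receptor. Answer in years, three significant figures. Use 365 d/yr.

q = Ki = 41.0 × 0.0070 = 0.2870 m/d
v = Ki/n = 41.0·0.0070/0.30 = 0.9567 m/d
Retardation R = 1 + ρ_b·K_d/n = 1 + 1.57×0.62/0.30 = 4.245
Contaminant velocity v_c = v/R = 0.9567/4.245 = 0.2254 m/d
L = 1.12 km = 1120 m
t = L/v_c = 1120/0.2254 = 4969 d
   = 4969/365 = 13.6 yr

13.6 years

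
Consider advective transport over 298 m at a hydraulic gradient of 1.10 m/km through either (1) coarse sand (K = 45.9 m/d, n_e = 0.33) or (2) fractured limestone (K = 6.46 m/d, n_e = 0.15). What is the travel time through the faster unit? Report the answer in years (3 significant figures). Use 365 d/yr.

Unit 1 (coarse sand): v = 45.9×0.0011/0.33 = 0.1530 m/d, t = 298/0.1530 = 1948 d
Unit 2 (fractured limestone): v = 6.46×0.0011/0.15 = 0.04737 m/d, t = 298/0.04737 = 6290 d
Faster: 1948 d / 365 = 5.34 yr

5.34 years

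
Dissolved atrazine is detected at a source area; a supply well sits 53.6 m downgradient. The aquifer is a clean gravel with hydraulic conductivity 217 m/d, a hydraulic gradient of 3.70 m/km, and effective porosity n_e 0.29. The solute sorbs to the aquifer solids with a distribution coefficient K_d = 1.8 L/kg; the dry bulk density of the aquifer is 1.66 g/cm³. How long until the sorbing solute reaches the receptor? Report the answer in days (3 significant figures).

q = Ki = 217 × 0.0037 = 0.8029 m/d
Seepage velocity v = q / n = 0.8029 / 0.29 = 2.769 m/d
Retardation R = 1 + ρ_b·K_d/n = 1 + 1.66×1.8/0.29 = 11.30
Contaminant velocity v_c = v/R = 2.769/11.30 = 0.2449 m/d
t = L/v_c = 53.6/0.2449 = 218.8 d

219 days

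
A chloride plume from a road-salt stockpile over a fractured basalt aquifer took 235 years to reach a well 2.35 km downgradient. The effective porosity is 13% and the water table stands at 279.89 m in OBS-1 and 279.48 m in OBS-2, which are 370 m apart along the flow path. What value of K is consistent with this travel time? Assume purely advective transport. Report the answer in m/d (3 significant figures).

3.21 m/d

Hydraulic gradient i = (279.89 − 279.48) / 370 = 0.41 / 370 = 0.001108
t = 235 years = 85780 d
L = 2.35 km = 2350 m
v = L / t = 2350 / 85780 = 0.02740 m/d
K = v · n / i = 0.02740 × 0.13 / 0.001108 = 3.21 m/d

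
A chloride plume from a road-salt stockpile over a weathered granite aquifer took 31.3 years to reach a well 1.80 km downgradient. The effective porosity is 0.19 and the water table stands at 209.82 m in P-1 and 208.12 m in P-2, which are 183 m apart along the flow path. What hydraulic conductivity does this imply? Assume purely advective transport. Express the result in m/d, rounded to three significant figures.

3.22 m/d

Hydraulic gradient i = (209.82 − 208.12) / 183 = 1.70 / 183 = 0.009290
t = 31.3 years = 11420 d
L = 1.80 km = 1800 m
v = L / t = 1800 / 11420 = 0.1576 m/d
K = v · n / i = 0.1576 × 0.19 / 0.009290 = 3.22 m/d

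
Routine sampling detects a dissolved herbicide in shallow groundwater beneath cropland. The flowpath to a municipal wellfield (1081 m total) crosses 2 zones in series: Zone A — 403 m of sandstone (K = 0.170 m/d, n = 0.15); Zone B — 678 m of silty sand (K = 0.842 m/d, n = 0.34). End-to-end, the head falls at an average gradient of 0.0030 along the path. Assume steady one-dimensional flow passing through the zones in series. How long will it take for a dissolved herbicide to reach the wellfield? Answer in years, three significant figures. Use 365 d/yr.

781 years

Steady 1-D flow in series ⇒ the Darcy flux q is identical in every zone and the zone head losses add (resistances L/K in series).
Σ(L/K) = 403/0.170 + 678/0.842 = 2371 + 805.2 = 3176 d
K_eq = L_total / Σ(L/K) = 1081 / 3176 = 0.3404 m/d
q = K_eq · i = 0.3404 × 0.0030 = 0.001021 m/d (same in every zone)
Zone A: v = q/n = 0.001021/0.15 = 0.006808 m/d → t_A = 403/0.006808 = 59200 d
Zone B: v = q/n = 0.001021/0.34 = 0.003003 m/d → t_B = 678/0.003003 = 225700 d
Total t = 59200 + 225700 = 284900 d
   = 284900 / 365 = 781 yr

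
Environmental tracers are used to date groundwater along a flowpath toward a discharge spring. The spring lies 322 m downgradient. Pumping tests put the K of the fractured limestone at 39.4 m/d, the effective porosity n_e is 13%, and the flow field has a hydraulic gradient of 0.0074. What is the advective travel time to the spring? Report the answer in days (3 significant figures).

Darcy flux q = K·i = 39.4 × 0.0074 = 0.2916 m/d
v_s = q/n_e = 0.2916/0.13 = 2.243 m/d
t = L / v = 322 / 2.243 = 143.6 d

144 days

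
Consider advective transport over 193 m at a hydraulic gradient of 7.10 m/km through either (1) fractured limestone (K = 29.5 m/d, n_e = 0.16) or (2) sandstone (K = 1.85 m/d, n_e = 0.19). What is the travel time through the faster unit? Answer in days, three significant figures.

147 days

Unit 1 (fractured limestone): v = 29.5×0.0071/0.16 = 1.309 m/d, t = 193/1.309 = 147.4 d
Unit 2 (sandstone): v = 1.85×0.0071/0.19 = 0.06913 m/d, t = 193/0.06913 = 2792 d
Faster unit: t = 147 d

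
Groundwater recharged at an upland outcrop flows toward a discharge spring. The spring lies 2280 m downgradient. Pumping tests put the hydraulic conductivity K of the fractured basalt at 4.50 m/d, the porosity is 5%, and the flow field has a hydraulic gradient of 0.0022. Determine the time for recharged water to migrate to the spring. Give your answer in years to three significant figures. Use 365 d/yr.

31.5 years

q = Ki = 4.50 × 0.0022 = 0.009900 m/d
v = Ki/n = 4.50·0.0022/0.05 = 0.1980 m/d
t = L / v = 2280 / 0.1980 = 11520 d
   = 11520 / 365 = 31.5 yr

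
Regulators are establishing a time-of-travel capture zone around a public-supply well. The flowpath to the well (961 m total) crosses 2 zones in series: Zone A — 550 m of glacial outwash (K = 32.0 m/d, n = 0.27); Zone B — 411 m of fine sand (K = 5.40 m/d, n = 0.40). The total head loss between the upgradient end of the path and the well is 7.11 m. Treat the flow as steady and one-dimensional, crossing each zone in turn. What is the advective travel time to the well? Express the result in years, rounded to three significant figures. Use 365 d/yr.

Continuity: the same q passes through each zone, so ΔH = q·Σ(L_j/K_j) — the zones act as resistances in series.
Σ(L/K) = 550/32.0 + 411/5.40 = 17.19 + 76.11 = 93.30 d
q = ΔH / Σ(L/K) = 7.11 / 93.30 = 0.07621 m/d (same in every zone)
Zone A: v = q/n = 0.07621/0.27 = 0.2822 m/d → t_A = 550/0.2822 = 1949 d
Zone B: v = q/n = 0.07621/0.40 = 0.1905 m/d → t_B = 411/0.1905 = 2157 d
Total t = 1949 + 2157 = 4106 d
   = 4106 / 365 = 11.2 yr

11.2 years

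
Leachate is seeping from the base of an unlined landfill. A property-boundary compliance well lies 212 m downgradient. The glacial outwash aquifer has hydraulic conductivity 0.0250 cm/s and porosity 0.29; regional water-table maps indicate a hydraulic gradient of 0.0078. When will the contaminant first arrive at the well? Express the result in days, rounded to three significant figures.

365 days

K = 0.0250 cm/s × 864 = 21.60 m/d
q = Ki = 21.60 × 0.0078 = 0.1685 m/d
Average linear velocity = 0.1685 / 0.29 = 0.5810 m/d
t = L / v = 212 / 0.5810 = 364.9 d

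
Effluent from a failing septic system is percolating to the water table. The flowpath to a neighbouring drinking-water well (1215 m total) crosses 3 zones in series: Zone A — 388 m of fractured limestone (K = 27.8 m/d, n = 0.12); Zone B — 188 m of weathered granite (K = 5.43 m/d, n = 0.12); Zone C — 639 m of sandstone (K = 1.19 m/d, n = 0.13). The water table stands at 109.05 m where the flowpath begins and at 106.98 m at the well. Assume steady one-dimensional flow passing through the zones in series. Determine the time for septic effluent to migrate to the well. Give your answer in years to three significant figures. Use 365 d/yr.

Total head drop ΔH = 109.05 − 106.98 = 2.07 m
Continuity: the same q passes through each zone, so ΔH = q·Σ(L_j/K_j) — the zones act as resistances in series.
Σ(L/K) = 388/27.8 + 188/5.43 + 639/1.19 = 13.96 + 34.62 + 537.0 = 585.6 d
q = ΔH / Σ(L/K) = 2.07 / 585.6 = 0.003535 m/d (same in every zone)
Zone A: v = q/n = 0.003535/0.12 = 0.02946 m/d → t_A = 388/0.02946 = 13170 d
Zone B: v = q/n = 0.003535/0.12 = 0.02946 m/d → t_B = 188/0.02946 = 6382 d
Zone C: v = q/n = 0.003535/0.13 = 0.02719 m/d → t_C = 639/0.02719 = 23500 d
Total t = 13170 + 6382 + 23500 = 43050 d
   = 43050 / 365 = 118 yr

118 years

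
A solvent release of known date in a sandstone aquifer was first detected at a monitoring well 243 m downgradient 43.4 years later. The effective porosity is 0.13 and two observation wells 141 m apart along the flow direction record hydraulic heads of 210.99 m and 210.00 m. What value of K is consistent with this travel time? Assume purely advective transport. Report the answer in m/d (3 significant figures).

0.284 m/d

Hydraulic gradient i = (210.99 − 210.00) / 141 = 0.99 / 141 = 0.007021
t = 43.4 years = 15840 d
v = L / t = 243 / 15840 = 0.01534 m/d
K = v · n / i = 0.01534 × 0.13 / 0.007021 = 0.284 m/d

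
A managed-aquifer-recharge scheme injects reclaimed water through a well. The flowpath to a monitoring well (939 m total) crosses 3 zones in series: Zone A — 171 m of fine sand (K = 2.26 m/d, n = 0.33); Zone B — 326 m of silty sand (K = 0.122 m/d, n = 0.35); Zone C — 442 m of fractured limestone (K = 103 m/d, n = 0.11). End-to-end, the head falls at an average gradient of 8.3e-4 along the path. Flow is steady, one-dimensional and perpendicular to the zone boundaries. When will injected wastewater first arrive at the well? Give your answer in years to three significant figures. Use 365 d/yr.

For zones in series the flux q is common to all zones; the equivalent conductivity is the harmonic (thickness-weighted) mean, K_eq = L_total / Σ(L_j/K_j).
Σ(L/K) = 171/2.26 + 326/0.122 + 442/103 = 75.66 + 2672 + 4.291 = 2752 d
K_eq = L_total / Σ(L/K) = 939 / 2752 = 0.3412 m/d
q = K_eq · i = 0.3412 × 8.3e-4 = 2.832e-4 m/d (same in every zone)
Zone A: v = q/n = 2.832e-4/0.33 = 8.582e-4 m/d → t_A = 171/8.582e-4 = 199300 d
Zone B: v = q/n = 2.832e-4/0.35 = 8.091e-4 m/d → t_B = 326/8.091e-4 = 402900 d
Zone C: v = q/n = 2.832e-4/0.11 = 0.002574 m/d → t_C = 442/0.002574 = 171700 d
Total t = 199300 + 402900 + 171700 = 773900 d
   = 773900 / 365 = 2120 yr

2120 years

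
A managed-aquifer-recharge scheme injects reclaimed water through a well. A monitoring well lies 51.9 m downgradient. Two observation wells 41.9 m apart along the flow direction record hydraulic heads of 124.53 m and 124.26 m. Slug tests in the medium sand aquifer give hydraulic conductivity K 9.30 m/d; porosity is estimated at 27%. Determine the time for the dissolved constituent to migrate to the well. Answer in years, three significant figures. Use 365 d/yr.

0.641 years

Hydraulic gradient i = (124.53 − 124.26) / 41.9 = 0.27 / 41.9 = 0.006444
Specific discharge q = 9.30 × 0.006444 = 0.05993 m/d
v = Ki/n = 9.30·0.006444/0.27 = 0.2220 m/d
t = L / v = 51.9 / 0.2220 = 233.8 d
   = 233.8 / 365 = 0.641 yr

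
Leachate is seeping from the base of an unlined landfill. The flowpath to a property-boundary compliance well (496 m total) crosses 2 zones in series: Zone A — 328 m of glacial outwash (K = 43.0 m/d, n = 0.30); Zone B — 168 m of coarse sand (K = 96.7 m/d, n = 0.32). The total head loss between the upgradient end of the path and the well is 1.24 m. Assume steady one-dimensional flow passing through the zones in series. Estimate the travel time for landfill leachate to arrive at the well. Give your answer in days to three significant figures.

Continuity: the same q passes through each zone, so ΔH = q·Σ(L_j/K_j) — the zones act as resistances in series.
Σ(L/K) = 328/43.0 + 168/96.7 = 7.628 + 1.737 = 9.365 d
q = ΔH / Σ(L/K) = 1.24 / 9.365 = 0.1324 m/d (same in every zone)
Zone A: v = q/n = 0.1324/0.30 = 0.4413 m/d → t_A = 328/0.4413 = 743.2 d
Zone B: v = q/n = 0.1324/0.32 = 0.4138 m/d → t_B = 168/0.4138 = 406.0 d
Total t = 743.2 + 406.0 = 1149 d

1150 days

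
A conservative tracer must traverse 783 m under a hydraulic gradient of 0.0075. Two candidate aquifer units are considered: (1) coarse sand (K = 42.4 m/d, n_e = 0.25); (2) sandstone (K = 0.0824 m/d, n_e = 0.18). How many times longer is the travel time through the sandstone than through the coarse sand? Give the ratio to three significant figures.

Unit 1 (coarse sand): v = 42.4×0.0075/0.25 = 1.272 m/d, t = 783/1.272 = 615.6 d
Unit 2 (sandstone): v = 0.0824×0.0075/0.18 = 0.003433 m/d, t = 783/0.003433 = 228100 d
t(sandstone) / t(coarse sand) = 228100/615.6 = 370

370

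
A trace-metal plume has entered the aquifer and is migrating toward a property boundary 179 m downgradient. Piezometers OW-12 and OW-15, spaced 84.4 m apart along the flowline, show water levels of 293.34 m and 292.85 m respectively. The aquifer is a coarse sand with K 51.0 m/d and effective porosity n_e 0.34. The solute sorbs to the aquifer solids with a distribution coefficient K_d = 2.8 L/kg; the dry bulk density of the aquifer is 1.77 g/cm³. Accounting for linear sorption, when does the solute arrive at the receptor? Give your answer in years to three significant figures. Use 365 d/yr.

Hydraulic gradient i = (293.34 − 292.85) / 84.4 = 0.49 / 84.4 = 0.005806
Darcy flux q = K·i = 51.0 × 0.005806 = 0.2961 m/d
v_s = q/n_e = 0.2961/0.34 = 0.8709 m/d
Retardation R = 1 + ρ_b·K_d/n = 1 + 1.77×2.8/0.34 = 15.58
Contaminant velocity v_c = v/R = 0.8709/15.58 = 0.05591 m/d
t = L/v_c = 179/0.05591 = 3202 d
   = 3202/365 = 8.77 yr

8.77 years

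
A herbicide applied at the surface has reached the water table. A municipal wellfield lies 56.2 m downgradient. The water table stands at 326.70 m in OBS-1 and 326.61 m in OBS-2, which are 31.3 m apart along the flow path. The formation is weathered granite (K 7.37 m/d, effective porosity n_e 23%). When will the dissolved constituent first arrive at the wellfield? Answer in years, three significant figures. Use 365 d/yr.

Hydraulic gradient i = (326.70 − 326.61) / 31.3 = 0.09 / 31.3 = 0.002875
Darcy flux q = K·i = 7.37 × 0.002875 = 0.02119 m/d
Seepage velocity v = q / n = 0.02119 / 0.23 = 0.09214 m/d
t = L / v = 56.2 / 0.09214 = 610.0 d
   = 610.0 / 365 = 1.67 yr

1.67 years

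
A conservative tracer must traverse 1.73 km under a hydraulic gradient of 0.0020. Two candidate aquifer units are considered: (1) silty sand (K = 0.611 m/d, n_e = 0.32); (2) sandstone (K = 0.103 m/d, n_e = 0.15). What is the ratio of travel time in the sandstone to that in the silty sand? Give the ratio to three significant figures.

Unit 1 (silty sand): v = 0.611×0.0020/0.32 = 0.003819 m/d, t = 1730/0.003819 = 453000 d
Unit 2 (sandstone): v = 0.103×0.0020/0.15 = 0.001373 m/d, t = 1730/0.001373 = 1.260e6 d
t(sandstone) / t(silty sand) = 1.260e6/453000 = 2.78

2.78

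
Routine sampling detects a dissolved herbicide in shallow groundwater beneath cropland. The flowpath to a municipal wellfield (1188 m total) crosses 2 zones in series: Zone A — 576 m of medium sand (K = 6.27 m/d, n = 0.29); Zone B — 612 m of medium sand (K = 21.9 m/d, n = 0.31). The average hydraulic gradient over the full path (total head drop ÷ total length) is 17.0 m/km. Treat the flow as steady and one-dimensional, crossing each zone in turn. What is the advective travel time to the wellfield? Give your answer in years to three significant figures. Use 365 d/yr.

5.80 years

Continuity: the same q passes through each zone, so ΔH = q·Σ(L_j/K_j) — the zones act as resistances in series.
Σ(L/K) = 576/6.27 + 612/21.9 = 91.87 + 27.95 = 119.8 d
K_eq = L_total / Σ(L/K) = 1188 / 119.8 = 9.916 m/d
q = K_eq · i = 9.916 × 0.017 = 0.1686 m/d (same in every zone)
Zone A: v = q/n = 0.1686/0.29 = 0.5813 m/d → t_A = 576/0.5813 = 991.0 d
Zone B: v = q/n = 0.1686/0.31 = 0.5438 m/d → t_B = 612/0.5438 = 1125 d
Total t = 991.0 + 1125 = 2116 d
   = 2116 / 365 = 5.80 yr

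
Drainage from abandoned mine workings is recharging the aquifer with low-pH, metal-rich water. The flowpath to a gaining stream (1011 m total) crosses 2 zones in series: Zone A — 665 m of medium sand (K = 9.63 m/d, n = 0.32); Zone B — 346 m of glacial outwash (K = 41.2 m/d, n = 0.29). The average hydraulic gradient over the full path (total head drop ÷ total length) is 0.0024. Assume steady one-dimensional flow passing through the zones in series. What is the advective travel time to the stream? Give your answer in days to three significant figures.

10000 days

For zones in series the flux q is common to all zones; the equivalent conductivity is the harmonic (thickness-weighted) mean, K_eq = L_total / Σ(L_j/K_j).
Σ(L/K) = 665/9.63 + 346/41.2 = 69.06 + 8.398 = 77.45 d
K_eq = L_total / Σ(L/K) = 1011 / 77.45 = 13.05 m/d
q = K_eq · i = 13.05 × 0.0024 = 0.03133 m/d (same in every zone)
Zone A: v = q/n = 0.03133/0.32 = 0.09790 m/d → t_A = 665/0.09790 = 6793 d
Zone B: v = q/n = 0.03133/0.29 = 0.1080 m/d → t_B = 346/0.1080 = 3203 d
Total t = 6793 + 3203 = 9996 d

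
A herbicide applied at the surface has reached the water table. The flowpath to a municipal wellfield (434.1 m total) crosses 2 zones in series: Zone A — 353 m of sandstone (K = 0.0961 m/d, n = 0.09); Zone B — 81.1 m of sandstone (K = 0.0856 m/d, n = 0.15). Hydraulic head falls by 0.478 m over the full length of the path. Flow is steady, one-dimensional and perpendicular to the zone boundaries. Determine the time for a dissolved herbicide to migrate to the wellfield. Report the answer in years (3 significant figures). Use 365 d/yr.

1160 years

Steady 1-D flow in series ⇒ the Darcy flux q is identical in every zone and the zone head losses add (resistances L/K in series).
Σ(L/K) = 353/0.0961 + 81.1/0.0856 = 3673 + 947.4 = 4621 d
q = ΔH / Σ(L/K) = 0.478 / 4621 = 1.034e-4 m/d (same in every zone)
Zone A: v = q/n = 1.034e-4/0.09 = 0.001149 m/d → t_A = 353/0.001149 = 307100 d
Zone B: v = q/n = 1.034e-4/0.15 = 6.897e-4 m/d → t_B = 81.1/6.897e-4 = 117600 d
Total t = 307100 + 117600 = 424700 d
   = 424700 / 365 = 1160 yr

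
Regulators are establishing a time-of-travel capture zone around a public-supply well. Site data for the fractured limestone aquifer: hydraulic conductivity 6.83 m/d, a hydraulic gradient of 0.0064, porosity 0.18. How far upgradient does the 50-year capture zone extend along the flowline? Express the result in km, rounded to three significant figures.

q = Ki = 6.83 × 0.0064 = 0.04371 m/d
Seepage velocity v = q / n = 0.04371 / 0.18 = 0.2428 m/d
T = 50 yr × 365 = 18250 d
L = v × T = 0.2428 × 18250 = 4432 m
   = 4.43 km

4.43 km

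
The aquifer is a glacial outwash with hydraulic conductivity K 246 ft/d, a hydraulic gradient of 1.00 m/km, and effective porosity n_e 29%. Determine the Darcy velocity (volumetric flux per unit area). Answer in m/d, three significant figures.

K = 246 ft/d × 0.3048 = 74.98 m/d
Specific discharge q = 74.98 × 0.0010 = 0.07498 m/d

0.0750 m/d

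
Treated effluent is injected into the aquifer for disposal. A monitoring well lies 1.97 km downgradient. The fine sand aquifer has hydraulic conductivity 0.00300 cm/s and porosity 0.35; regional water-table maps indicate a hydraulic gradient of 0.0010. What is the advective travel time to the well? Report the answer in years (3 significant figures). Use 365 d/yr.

K = 0.00300 cm/s × 864 = 2.592 m/d
q = Ki = 2.592 × 0.0010 = 0.002592 m/d
v = Ki/n = 2.592·0.0010/0.35 = 0.007406 m/d
L = 1.97 km = 1970 m
t = L / v = 1970 / 0.007406 = 266000 d
   = 266000 / 365 = 729 yr

729 years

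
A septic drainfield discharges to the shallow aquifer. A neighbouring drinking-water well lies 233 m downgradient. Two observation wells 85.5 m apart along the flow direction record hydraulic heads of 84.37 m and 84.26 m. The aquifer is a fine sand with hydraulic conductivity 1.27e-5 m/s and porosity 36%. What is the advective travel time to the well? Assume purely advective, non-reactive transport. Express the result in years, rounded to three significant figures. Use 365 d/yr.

163 years

Hydraulic gradient i = (84.37 − 84.26) / 85.5 = 0.11 / 85.5 = 0.001287
K = 1.27e-5 m/s × 86400 s/d = 1.097 m/d
Specific discharge q = 1.097 × 0.001287 = 0.001412 m/d
Average linear velocity = 0.001412 / 0.36 = 0.003921 m/d
t = L / v = 233 / 0.003921 = 59420 d
   = 59420 / 365 = 163 yr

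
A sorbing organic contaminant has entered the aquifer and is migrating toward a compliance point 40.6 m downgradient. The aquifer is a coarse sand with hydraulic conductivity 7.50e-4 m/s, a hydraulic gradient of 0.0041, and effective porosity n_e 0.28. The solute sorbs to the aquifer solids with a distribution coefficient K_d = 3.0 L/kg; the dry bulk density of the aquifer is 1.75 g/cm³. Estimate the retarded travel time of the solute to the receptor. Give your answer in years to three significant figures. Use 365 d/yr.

K = 7.50e-4 m/s × 86400 s/d = 64.80 m/d
Darcy flux q = K·i = 64.80 × 0.0041 = 0.2657 m/d
v_s = q/n_e = 0.2657/0.28 = 0.9489 m/d
Retardation R = 1 + ρ_b·K_d/n = 1 + 1.75×3.0/0.28 = 19.75
Contaminant velocity v_c = v/R = 0.9489/19.75 = 0.04804 m/d
t = L/v_c = 40.6/0.04804 = 845.1 d
   = 845.1/365 = 2.32 yr

2.32 years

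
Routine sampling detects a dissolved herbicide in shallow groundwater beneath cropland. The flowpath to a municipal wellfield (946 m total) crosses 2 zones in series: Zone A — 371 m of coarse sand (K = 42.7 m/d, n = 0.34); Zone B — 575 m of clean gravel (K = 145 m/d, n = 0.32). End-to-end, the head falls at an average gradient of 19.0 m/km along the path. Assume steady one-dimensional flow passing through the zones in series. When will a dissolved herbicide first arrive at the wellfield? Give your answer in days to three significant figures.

218 days

Continuity: the same q passes through each zone, so ΔH = q·Σ(L_j/K_j) — the zones act as resistances in series.
Σ(L/K) = 371/42.7 + 575/145 = 8.689 + 3.966 = 12.65 d
K_eq = L_total / Σ(L/K) = 946 / 12.65 = 74.76 m/d
q = K_eq · i = 74.76 × 0.019 = 1.420 m/d (same in every zone)
Zone A: v = q/n = 1.420/0.34 = 4.178 m/d → t_A = 371/4.178 = 88.80 d
Zone B: v = q/n = 1.420/0.32 = 4.439 m/d → t_B = 575/4.439 = 129.5 d
Total t = 88.80 + 129.5 = 218.3 d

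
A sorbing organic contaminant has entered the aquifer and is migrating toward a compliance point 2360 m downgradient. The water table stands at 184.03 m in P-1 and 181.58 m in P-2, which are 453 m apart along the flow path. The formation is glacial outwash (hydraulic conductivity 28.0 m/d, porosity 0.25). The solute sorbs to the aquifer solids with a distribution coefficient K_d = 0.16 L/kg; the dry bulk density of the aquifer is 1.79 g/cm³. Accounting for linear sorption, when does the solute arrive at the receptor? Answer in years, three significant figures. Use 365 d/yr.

Hydraulic gradient i = (184.03 − 181.58) / 453 = 2.45 / 453 = 0.005408
q = Ki = 28.0 × 0.005408 = 0.1514 m/d
v_s = q/n_e = 0.1514/0.25 = 0.6057 m/d
Retardation R = 1 + ρ_b·K_d/n = 1 + 1.79×0.16/0.25 = 2.146
Contaminant velocity v_c = v/R = 0.6057/2.146 = 0.2823 m/d
t = L/v_c = 2360/0.2823 = 8359 d
   = 8359/365 = 22.9 yr

22.9 years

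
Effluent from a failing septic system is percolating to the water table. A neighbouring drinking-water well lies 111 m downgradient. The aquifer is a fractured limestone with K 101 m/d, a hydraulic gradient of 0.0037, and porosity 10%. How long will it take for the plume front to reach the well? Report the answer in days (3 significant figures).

29.7 days

Darcy flux q = K·i = 101 × 0.0037 = 0.3737 m/d
Average linear velocity = 0.3737 / 0.10 = 3.737 m/d
t = L / v = 111 / 3.737 = 29.70 d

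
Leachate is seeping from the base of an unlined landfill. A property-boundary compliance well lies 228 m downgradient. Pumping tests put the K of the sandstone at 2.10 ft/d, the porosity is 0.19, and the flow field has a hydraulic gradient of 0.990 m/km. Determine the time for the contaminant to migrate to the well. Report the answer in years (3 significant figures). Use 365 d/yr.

K = 2.10 ft/d × 0.3048 = 0.6401 m/d
Darcy flux q = K·i = 0.6401 × 9.9e-4 = 6.337e-4 m/d
Seepage velocity v = q / n = 6.337e-4 / 0.19 = 0.003335 m/d
t = L / v = 228 / 0.003335 = 68360 d
   = 68360 / 365 = 187 yr

187 years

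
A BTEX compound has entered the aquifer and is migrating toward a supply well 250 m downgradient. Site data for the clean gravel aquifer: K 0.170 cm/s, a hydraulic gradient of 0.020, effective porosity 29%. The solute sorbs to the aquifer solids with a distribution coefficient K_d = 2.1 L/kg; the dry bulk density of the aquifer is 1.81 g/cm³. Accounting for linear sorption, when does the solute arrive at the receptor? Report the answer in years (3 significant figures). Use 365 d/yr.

K = 0.170 cm/s × 864 = 146.9 m/d
Specific discharge q = 146.9 × 0.020 = 2.938 m/d
v = Ki/n = 146.9·0.020/0.29 = 10.13 m/d
Retardation R = 1 + ρ_b·K_d/n = 1 + 1.81×2.1/0.29 = 14.11
Contaminant velocity v_c = v/R = 10.13/14.11 = 0.7181 m/d
t = L/v_c = 250/0.7181 = 348.2 d
   = 348.2/365 = 0.954 yr

0.954 years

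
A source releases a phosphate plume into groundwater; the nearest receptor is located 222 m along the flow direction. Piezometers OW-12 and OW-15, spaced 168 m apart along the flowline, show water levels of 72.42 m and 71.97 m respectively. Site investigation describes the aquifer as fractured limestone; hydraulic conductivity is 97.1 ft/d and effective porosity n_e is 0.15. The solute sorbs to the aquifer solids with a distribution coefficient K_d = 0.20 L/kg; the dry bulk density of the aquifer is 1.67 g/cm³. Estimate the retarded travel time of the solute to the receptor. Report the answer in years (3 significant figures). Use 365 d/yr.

3.71 years

Hydraulic gradient i = (72.42 − 71.97) / 168 = 0.45 / 168 = 0.002679
K = 97.1 ft/d × 0.3048 = 29.60 m/d
q = Ki = 29.60 × 0.002679 = 0.07928 m/d
v = Ki/n = 29.60·0.002679/0.15 = 0.5285 m/d
Retardation R = 1 + ρ_b·K_d/n = 1 + 1.67×0.20/0.15 = 3.227
Contaminant velocity v_c = v/R = 0.5285/3.227 = 0.1638 m/d
t = L/v_c = 222/0.1638 = 1355 d
   = 1355/365 = 3.71 yr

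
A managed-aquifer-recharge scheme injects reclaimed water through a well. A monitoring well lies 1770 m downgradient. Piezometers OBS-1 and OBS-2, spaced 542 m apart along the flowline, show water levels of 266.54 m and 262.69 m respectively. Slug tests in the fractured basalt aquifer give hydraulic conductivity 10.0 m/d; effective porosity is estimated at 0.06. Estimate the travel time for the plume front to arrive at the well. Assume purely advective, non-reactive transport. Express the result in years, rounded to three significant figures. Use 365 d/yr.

Hydraulic gradient i = (266.54 − 262.69) / 542 = 3.85 / 542 = 0.007103
Specific discharge q = 10.0 × 0.007103 = 0.07103 m/d
Average linear velocity = 0.07103 / 0.06 = 1.184 m/d
t = L / v = 1770 / 1.184 = 1495 d
   = 1495 / 365 = 4.10 yr

4.10 years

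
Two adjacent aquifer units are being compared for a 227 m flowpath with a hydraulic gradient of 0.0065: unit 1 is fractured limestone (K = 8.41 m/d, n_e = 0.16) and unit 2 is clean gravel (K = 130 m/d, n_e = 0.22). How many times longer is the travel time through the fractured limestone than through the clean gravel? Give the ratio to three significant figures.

Unit 1 (fractured limestone): v = 8.41×0.0065/0.16 = 0.3417 m/d, t = 227/0.3417 = 664.4 d
Unit 2 (clean gravel): v = 130×0.0065/0.22 = 3.841 m/d, t = 227/3.841 = 59.10 d
t(fractured limestone) / t(clean gravel) = 664.4/59.10 = 11.2

11.2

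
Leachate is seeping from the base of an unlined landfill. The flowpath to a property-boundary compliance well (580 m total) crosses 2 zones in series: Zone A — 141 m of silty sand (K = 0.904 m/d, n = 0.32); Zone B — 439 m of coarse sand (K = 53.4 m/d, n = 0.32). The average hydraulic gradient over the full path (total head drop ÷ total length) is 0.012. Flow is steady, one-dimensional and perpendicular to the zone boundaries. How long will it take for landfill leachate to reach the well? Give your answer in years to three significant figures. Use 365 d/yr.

12.0 years

Steady 1-D flow in series ⇒ the Darcy flux q is identical in every zone and the zone head losses add (resistances L/K in series).
Σ(L/K) = 141/0.904 + 439/53.4 = 156.0 + 8.221 = 164.2 d
K_eq = L_total / Σ(L/K) = 580 / 164.2 = 3.532 m/d
q = K_eq · i = 3.532 × 0.012 = 0.04239 m/d (same in every zone)
Zone A: v = q/n = 0.04239/0.32 = 0.1325 m/d → t_A = 141/0.1325 = 1064 d
Zone B: v = q/n = 0.04239/0.32 = 0.1325 m/d → t_B = 439/0.1325 = 3314 d
Total t = 1064 + 3314 = 4379 d
   = 4379 / 365 = 12.0 yr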